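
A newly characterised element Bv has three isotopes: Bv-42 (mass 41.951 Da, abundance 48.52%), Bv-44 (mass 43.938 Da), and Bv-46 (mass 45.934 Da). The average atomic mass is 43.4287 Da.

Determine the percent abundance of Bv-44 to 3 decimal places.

Let x and y be the fractions of Bv-44 and Bv-46. Then x + y = 1 − 0.4852 = 0.5148 and 43.938x + 45.934y = 43.4287 − 0.4852×41.951 = 23.0740748.
Substituting: 43.938x + 45.934(0.5148 − x) = 23.0740748
(43.938 − 45.934)x = -0.5727484  ⇒  x = 0.28695, y = 0.22785
Bv-44: 28.695%, Bv-46: 22.785%.

28.695%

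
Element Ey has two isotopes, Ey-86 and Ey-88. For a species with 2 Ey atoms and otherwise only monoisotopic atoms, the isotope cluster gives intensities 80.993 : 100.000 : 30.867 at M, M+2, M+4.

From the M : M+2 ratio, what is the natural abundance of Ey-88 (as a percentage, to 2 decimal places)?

38.17%

If p is the fraction of Ey that is Ey-86, then I(M+2)/I(M) = [C(2,1)·p^1·(1−p)] / p^2 = 2·(1−p)/p = 100.000/80.993 = 1.2347
(1−p)/p = 1.2347/2 = 0.6173  ⇒  p = 1/(1 + 0.6173) = 0.6183
Ey-86: 61.83%, Ey-88: 38.17%.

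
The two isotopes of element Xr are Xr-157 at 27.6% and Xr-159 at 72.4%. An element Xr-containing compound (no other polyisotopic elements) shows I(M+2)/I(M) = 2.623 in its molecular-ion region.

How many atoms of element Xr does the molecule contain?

1

The M+2/M ratio from n Xr atoms is n · q/p = n · 0.724/0.276.
n = 2.623 × 0.276/0.724 = 1.00 ≈ 1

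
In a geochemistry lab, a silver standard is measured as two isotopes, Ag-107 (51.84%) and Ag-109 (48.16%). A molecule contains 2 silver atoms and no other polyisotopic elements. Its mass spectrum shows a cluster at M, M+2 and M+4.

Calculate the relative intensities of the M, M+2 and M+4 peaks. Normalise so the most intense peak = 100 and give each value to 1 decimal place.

53.8 : 100.0 : 46.5

Each Ag atom is independently Ag-107 (p = 0.5184) or Ag-109 (q = 0.4816); the cluster is the binomial expansion (p + q)^2.
P(M) = 0.5184^2 = 0.268739
P(M+2) = 2 × 0.5184^1 × 0.4816^1 = 0.499323
P(M+4) = 0.4816^2 = 0.231939
The M+2 peak is largest (0.499323); scaling to 100 gives 53.8 : 100.0 : 46.5.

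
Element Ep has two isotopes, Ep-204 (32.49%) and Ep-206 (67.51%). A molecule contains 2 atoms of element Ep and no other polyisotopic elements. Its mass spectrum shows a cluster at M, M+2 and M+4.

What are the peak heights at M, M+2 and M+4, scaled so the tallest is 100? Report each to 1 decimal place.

23.2 : 96.3 : 100.0

Each Ep atom is independently Ep-204 (p = 0.3249) or Ep-206 (q = 0.6751); the cluster is the binomial expansion (p + q)^2.
P(M) = 0.3249^2 = 0.105560
P(M+2) = 2 × 0.3249^1 × 0.6751^1 = 0.438680
P(M+4) = 0.6751^2 = 0.455760
The M+4 peak is largest (0.455760); scaling to 100 gives 23.2 : 96.3 : 100.0.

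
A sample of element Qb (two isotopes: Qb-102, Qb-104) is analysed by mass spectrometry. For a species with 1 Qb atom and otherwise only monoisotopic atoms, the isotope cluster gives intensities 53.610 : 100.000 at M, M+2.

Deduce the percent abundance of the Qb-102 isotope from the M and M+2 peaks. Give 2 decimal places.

Write p for the Qb-102 fraction. I(M+2)/I(M) = [C(1,1)·p^0·(1−p)] / p^1 = 1·(1−p)/p = 100.000/53.610 = 1.8653
(1−p)/p = 1.8653/1 = 1.8653  ⇒  p = 1/(1 + 1.8653) = 0.3490
Qb-102: 34.90%, Qb-104: 65.10%.

34.90%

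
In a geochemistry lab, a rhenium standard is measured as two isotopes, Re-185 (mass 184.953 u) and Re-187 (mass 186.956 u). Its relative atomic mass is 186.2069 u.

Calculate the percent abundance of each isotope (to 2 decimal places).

With x = fraction of Re-185 (so Re-187 is 1 − x):
184.953·x + 186.956·(1 − x) = 186.2069
(184.953 − 186.956)·x = 186.2069 − 186.956
x = -0.7491 / -2.003 = 0.37399 → 37.40% Re-185, 62.60% Re-187.

Re-185: 37.40%, Re-187: 62.60%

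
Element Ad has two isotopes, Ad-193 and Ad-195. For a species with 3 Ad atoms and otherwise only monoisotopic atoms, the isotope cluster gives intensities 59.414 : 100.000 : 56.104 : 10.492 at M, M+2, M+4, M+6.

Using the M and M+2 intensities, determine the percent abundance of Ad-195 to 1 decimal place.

35.9%

If p is the fraction of Ad that is Ad-193, then I(M+2)/I(M) = [C(3,1)·p^2·(1−p)] / p^3 = 3·(1−p)/p = 100.000/59.414 = 1.6831
(1−p)/p = 1.6831/3 = 0.5610  ⇒  p = 1/(1 + 0.5610) = 0.6406
Ad-193: 64.1%, Ad-195: 35.9%.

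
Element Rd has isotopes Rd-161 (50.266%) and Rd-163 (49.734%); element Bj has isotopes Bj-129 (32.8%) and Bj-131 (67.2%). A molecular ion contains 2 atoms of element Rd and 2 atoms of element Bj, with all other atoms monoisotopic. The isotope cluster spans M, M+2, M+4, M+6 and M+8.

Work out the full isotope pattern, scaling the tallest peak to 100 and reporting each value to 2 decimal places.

7.53 : 45.74 : 100.00 : 92.72 : 30.93

Element Rd pattern (n=2): 0.25266708 : 0.49998585 : 0.24734708
Element Bj pattern (n=2): 0.107584 : 0.440832 : 0.451584
Convolve the two distributions (both contribute in 2-u steps):
  M: 0.25266708×0.107584 = 0.027183
  M+2: 0.25266708×0.440832 + 0.49998585×0.107584 = 0.165174
  M+4: 0.25266708×0.451584 + 0.49998585×0.440832 + 0.24734708×0.107584 = 0.361121
  M+6: 0.49998585×0.451584 + 0.24734708×0.440832 = 0.334824
  M+8: 0.24734708×0.451584 = 0.111698
Scale to base peak (0.361121) = 100: 7.53 : 45.74 : 100.00 : 92.72 : 30.93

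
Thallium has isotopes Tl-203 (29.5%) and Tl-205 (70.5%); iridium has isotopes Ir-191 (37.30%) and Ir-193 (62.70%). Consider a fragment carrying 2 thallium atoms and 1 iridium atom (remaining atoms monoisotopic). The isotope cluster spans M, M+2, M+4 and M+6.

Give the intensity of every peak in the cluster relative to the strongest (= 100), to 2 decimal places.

Thallium pattern (n=2): 0.087025 : 0.41595 : 0.497025
Iridium pattern (n=1): 0.3730 : 0.6270
Convolve the two distributions (both contribute in 2-u steps):
  M: 0.087025×0.3730 = 0.032460
  M+2: 0.087025×0.6270 + 0.41595×0.3730 = 0.209714
  M+4: 0.41595×0.6270 + 0.497025×0.3730 = 0.446191
  M+6: 0.497025×0.6270 = 0.311635
Scale to base peak (0.446191) = 100: 7.27 : 47.00 : 100.00 : 69.84

7.27 : 47.00 : 100.00 : 69.84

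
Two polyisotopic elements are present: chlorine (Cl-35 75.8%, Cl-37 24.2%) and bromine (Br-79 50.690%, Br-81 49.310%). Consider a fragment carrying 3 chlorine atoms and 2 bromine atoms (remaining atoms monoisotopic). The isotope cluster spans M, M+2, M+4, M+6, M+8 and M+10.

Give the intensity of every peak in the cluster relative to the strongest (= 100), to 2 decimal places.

32.10 : 93.19 : 100.00 : 49.23 : 11.32 : 0.99

Chlorine pattern (n=3): 0.43551951 : 0.41713346 : 0.13317454 : 0.01417249
Bromine pattern (n=2): 0.25694761 : 0.49990478 : 0.24314761
Convolve the two distributions (both contribute in 2-u steps):
  M: 0.43551951×0.25694761 = 0.111906
  M+2: 0.43551951×0.49990478 + 0.41713346×0.25694761 = 0.324900
  M+4: 0.43551951×0.24314761 + 0.41713346×0.49990478 + 0.13317454×0.25694761 = 0.348641
  M+6: 0.41713346×0.24314761 + 0.13317454×0.49990478 + 0.01417249×0.25694761 = 0.171641
  M+8: 0.13317454×0.24314761 + 0.01417249×0.49990478 = 0.039466
  M+10: 0.01417249×0.24314761 = 0.003446
Scale to base peak (0.348641) = 100: 32.10 : 93.19 : 100.00 : 49.23 : 11.32 : 0.99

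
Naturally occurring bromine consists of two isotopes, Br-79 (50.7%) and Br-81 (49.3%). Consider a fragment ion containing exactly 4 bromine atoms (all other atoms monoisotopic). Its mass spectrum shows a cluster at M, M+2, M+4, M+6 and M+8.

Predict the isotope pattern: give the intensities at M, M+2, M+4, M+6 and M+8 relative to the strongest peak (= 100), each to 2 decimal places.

The 4 Br atoms are independent, so intensities follow the terms of (0.507 + 0.493)^4.
P(M) = 0.507^4 = 0.066074
P(M+2) = 4 × 0.507^3 × 0.493^1 = 0.256999
P(M+4) = 6 × 0.507^2 × 0.493^2 = 0.374853
P(M+6) = 4 × 0.507^1 × 0.493^3 = 0.243001
P(M+8) = 0.493^4 = 0.059073
The M+4 peak is largest (0.374853); scaling to 100 gives 17.63 : 68.56 : 100.00 : 64.83 : 15.76.

17.63 : 68.56 : 100.00 : 64.83 : 15.76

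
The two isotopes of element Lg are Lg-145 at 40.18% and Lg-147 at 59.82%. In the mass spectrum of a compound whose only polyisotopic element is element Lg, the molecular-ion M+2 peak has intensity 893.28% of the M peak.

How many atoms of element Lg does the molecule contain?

The M+2/M ratio from n Lg atoms is n · q/p = n · 0.5982/0.4018.
n = 8.9328 × 0.4018/0.5982 = 6.00 ≈ 6

6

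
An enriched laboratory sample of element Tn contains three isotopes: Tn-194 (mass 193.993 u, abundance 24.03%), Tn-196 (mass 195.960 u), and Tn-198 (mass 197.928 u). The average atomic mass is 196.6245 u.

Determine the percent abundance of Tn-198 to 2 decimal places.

Let x and y be the fractions of Tn-196 and Tn-198. Then x + y = 1 − 0.2403 = 0.7597 and 195.960x + 197.928y = 196.6245 − 0.2403×193.993 = 150.0079821.
Substituting: 195.960x + 197.928(0.7597 − x) = 150.0079821
(195.960 − 197.928)x = -0.3579195  ⇒  x = 0.18187, y = 0.57783
Tn-196: 18.19%, Tn-198: 57.78%.

57.78%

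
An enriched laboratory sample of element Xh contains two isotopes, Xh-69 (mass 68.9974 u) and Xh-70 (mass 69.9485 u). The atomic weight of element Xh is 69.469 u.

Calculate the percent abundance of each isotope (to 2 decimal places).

Xh-69: 50.42%, Xh-70: 49.58%

Writing the weighted mean with unknown fraction x of Xh-69:
68.9974·x + 69.9485·(1 − x) = 69.469
(68.9974 − 69.9485)·x = 69.469 − 69.9485
x = -0.4795 / -0.9511 = 0.50415 → 50.42% Xh-69, 49.58% Xh-70.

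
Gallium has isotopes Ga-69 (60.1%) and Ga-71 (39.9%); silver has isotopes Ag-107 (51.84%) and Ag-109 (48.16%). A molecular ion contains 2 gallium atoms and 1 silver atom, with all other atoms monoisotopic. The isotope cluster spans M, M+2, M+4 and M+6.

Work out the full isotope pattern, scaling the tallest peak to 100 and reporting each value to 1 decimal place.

44.3 : 100.0 : 74.2 : 18.1

Gallium pattern (n=2): 0.361201 : 0.479598 : 0.159201
Silver pattern (n=1): 0.5184 : 0.4816
Convolve the two distributions (both contribute in 2-u steps):
  M: 0.361201×0.5184 = 0.187247
  M+2: 0.361201×0.4816 + 0.479598×0.5184 = 0.422578
  M+4: 0.479598×0.4816 + 0.159201×0.5184 = 0.313504
  M+6: 0.159201×0.4816 = 0.076671
Scale to base peak (0.422578) = 100: 44.3 : 100.0 : 74.2 : 18.1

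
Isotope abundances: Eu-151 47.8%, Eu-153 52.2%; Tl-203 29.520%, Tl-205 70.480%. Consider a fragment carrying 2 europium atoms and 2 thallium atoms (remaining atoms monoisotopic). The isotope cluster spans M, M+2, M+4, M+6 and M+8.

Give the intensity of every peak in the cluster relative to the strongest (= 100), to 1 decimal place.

Europium pattern (n=2): 0.228484 : 0.499032 : 0.272484
Thallium pattern (n=2): 0.08714304 : 0.41611392 : 0.49674304
Convolve the two distributions (both contribute in 2-u steps):
  M: 0.228484×0.08714304 = 0.019911
  M+2: 0.228484×0.41611392 + 0.499032×0.08714304 = 0.138563
  M+4: 0.228484×0.49674304 + 0.499032×0.41611392 + 0.272484×0.08714304 = 0.344897
  M+6: 0.499032×0.49674304 + 0.272484×0.41611392 = 0.361275
  M+8: 0.272484×0.49674304 = 0.135355
Scale to base peak (0.361275) = 100: 5.5 : 38.4 : 95.5 : 100.0 : 37.5

5.5 : 38.4 : 95.5 : 100.0 : 37.5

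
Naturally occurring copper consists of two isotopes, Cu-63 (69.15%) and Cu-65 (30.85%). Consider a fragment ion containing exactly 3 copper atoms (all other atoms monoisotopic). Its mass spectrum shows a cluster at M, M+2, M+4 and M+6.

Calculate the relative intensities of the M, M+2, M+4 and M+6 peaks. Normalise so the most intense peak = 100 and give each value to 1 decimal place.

The 3 Cu atoms are independent, so intensities follow the terms of (0.6915 + 0.3085)^3.
P(M) = 0.6915^3 = 0.330656
P(M+2) = 3 × 0.6915^2 × 0.3085^1 = 0.442548
P(M+4) = 3 × 0.6915^1 × 0.3085^2 = 0.197435
P(M+6) = 0.3085^3 = 0.029361
The M+2 peak is largest (0.442548); scaling to 100 gives 74.7 : 100.0 : 44.6 : 6.6.

74.7 : 100.0 : 44.6 : 6.6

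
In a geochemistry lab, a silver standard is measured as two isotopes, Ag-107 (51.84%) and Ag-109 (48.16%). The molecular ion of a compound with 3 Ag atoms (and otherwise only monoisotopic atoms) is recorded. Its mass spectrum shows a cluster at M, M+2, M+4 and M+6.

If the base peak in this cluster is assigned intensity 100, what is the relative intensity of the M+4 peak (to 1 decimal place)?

(0.5184 + 0.4816)^3 gives M 0.1393, M+2 0.3883, M+4 0.3607, M+6 0.1117; the largest is M+2.
P(M+2) = C(3,1) × 0.5184^2 × 0.4816^1 = 3 × 0.26873856 × 0.4816 = 0.388273 (base)
P(M+4) = C(3,2) × 0.5184^1 × 0.4816^2 = 3 × 0.5184 × 0.23193856 = 0.360711
Relative intensity = 0.360711 / 0.388273 × 100 = 92.9

92.9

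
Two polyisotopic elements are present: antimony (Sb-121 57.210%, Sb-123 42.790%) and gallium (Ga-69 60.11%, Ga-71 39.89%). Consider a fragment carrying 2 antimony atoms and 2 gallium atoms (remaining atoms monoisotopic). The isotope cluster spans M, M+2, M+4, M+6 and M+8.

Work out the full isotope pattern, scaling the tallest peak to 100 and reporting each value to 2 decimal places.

Antimony pattern (n=2): 0.32729841 : 0.48960318 : 0.18309841
Gallium pattern (n=2): 0.36132121 : 0.47955758 : 0.15912121
Convolve the two distributions (both contribute in 2-u steps):
  M: 0.32729841×0.36132121 = 0.118260
  M+2: 0.32729841×0.47955758 + 0.48960318×0.36132121 = 0.333862
  M+4: 0.32729841×0.15912121 + 0.48960318×0.47955758 + 0.18309841×0.36132121 = 0.353030
  M+6: 0.48960318×0.15912121 + 0.18309841×0.47955758 = 0.165712
  M+8: 0.18309841×0.15912121 = 0.029135
Scale to base peak (0.353030) = 100: 33.50 : 94.57 : 100.00 : 46.94 : 8.25

33.50 : 94.57 : 100.00 : 46.94 : 8.25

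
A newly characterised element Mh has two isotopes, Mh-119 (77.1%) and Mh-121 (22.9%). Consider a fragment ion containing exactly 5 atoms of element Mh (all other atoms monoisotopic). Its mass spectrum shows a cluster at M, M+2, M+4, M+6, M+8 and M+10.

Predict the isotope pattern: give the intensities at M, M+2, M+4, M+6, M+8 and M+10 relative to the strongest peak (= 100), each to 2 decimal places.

67.34 : 100.00 : 59.40 : 17.64 : 2.62 : 0.16

Each Mh atom is independently Mh-119 (p = 0.771) or Mh-121 (q = 0.229); the cluster is the binomial expansion (p + q)^5.
P(M) = 0.771^5 = 0.272441
P(M+2) = 5 × 0.771^4 × 0.229^1 = 0.404597
P(M+4) = 10 × 0.771^3 × 0.229^2 = 0.240344
P(M+6) = 10 × 0.771^2 × 0.229^3 = 0.071386
P(M+8) = 5 × 0.771^1 × 0.229^4 = 0.010601
P(M+10) = 0.229^5 = 0.000630
The M+2 peak is largest (0.404597); scaling to 100 gives 67.34 : 100.00 : 59.40 : 17.64 : 2.62 : 0.16.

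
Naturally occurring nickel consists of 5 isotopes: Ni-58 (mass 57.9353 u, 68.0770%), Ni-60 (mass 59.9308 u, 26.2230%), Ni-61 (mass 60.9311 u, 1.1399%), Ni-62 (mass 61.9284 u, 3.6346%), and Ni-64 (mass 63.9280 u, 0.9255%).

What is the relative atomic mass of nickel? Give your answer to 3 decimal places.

Average mass = Σ (abundance × isotope mass) = 0.680770 × 57.9353 + 0.262230 × 59.9308 + 0.011399 × 60.9311 + 0.036346 × 61.9284 + 0.009255 × 63.9280
= 39.44061 + 15.71565 + 0.69455 + 2.25085 + 0.59165 = 58.69331 u

58.693 u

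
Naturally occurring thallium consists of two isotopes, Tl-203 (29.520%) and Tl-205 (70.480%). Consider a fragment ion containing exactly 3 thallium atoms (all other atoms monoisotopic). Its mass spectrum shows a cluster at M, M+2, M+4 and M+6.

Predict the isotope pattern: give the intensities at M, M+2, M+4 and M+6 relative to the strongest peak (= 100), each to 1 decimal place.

5.8 : 41.9 : 100.0 : 79.6

Each Tl atom is independently Tl-203 (p = 0.29520) or Tl-205 (q = 0.70480); the cluster is the binomial expansion (p + q)^3.
P(M) = 0.29520^3 = 0.025725
P(M+2) = 3 × 0.29520^2 × 0.70480^1 = 0.184255
P(M+4) = 3 × 0.29520^1 × 0.70480^2 = 0.439916
P(M+6) = 0.70480^3 = 0.350104
The M+4 peak is largest (0.439916); scaling to 100 gives 5.8 : 41.9 : 100.0 : 79.6.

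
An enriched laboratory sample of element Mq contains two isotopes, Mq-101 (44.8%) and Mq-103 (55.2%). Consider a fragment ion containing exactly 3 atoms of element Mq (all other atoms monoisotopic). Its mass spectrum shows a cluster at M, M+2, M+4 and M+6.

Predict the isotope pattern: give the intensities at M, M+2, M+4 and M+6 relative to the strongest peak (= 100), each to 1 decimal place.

22.0 : 81.2 : 100.0 : 41.1

Each Mq atom is independently Mq-101 (p = 0.448) or Mq-103 (q = 0.552); the cluster is the binomial expansion (p + q)^3.
P(M) = 0.448^3 = 0.089915
P(M+2) = 3 × 0.448^2 × 0.552^1 = 0.332366
P(M+4) = 3 × 0.448^1 × 0.552^2 = 0.409522
P(M+6) = 0.552^3 = 0.168197
The M+4 peak is largest (0.409522); scaling to 100 gives 22.0 : 81.2 : 100.0 : 41.1.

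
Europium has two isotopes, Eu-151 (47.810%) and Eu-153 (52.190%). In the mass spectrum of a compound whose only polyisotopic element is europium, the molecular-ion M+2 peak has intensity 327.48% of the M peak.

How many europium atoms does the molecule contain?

3

The M+2/M ratio from n Eu atoms is n · q/p = n · 0.52190/0.47810.
n = 3.2748 × 0.47810/0.52190 = 3.00 ≈ 3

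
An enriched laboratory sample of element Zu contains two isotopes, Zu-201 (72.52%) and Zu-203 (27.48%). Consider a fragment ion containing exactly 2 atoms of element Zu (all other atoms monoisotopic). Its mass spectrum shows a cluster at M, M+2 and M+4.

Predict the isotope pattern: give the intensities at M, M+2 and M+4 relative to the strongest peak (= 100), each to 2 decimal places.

Each Zu atom is independently Zu-201 (p = 0.7252) or Zu-203 (q = 0.2748); the cluster is the binomial expansion (p + q)^2.
P(M) = 0.7252^2 = 0.525915
P(M+2) = 2 × 0.7252^1 × 0.2748^1 = 0.398570
P(M+4) = 0.2748^2 = 0.075515
The M peak is largest (0.525915); scaling to 100 gives 100.00 : 75.79 : 14.36.

100.00 : 75.79 : 14.36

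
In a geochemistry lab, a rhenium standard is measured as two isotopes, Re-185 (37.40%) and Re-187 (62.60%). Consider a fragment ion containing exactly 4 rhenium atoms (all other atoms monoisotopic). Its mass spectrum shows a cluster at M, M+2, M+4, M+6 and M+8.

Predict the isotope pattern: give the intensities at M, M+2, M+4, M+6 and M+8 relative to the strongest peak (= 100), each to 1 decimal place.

The 4 Re atoms are independent, so intensities follow the terms of (0.3740 + 0.6260)^4.
P(M) = 0.3740^4 = 0.019565
P(M+2) = 4 × 0.3740^3 × 0.6260^1 = 0.130993
P(M+4) = 6 × 0.3740^2 × 0.6260^2 = 0.328884
P(M+6) = 4 × 0.3740^1 × 0.6260^3 = 0.366990
P(M+8) = 0.6260^4 = 0.153567
The M+6 peak is largest (0.366990); scaling to 100 gives 5.3 : 35.7 : 89.6 : 100.0 : 41.8.

5.3 : 35.7 : 89.6 : 100.0 : 41.8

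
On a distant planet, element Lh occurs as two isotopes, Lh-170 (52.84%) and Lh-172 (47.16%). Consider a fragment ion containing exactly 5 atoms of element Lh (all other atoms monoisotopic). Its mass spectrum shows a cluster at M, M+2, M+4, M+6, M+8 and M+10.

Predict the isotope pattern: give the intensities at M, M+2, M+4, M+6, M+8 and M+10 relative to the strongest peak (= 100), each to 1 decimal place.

12.6 : 56.0 : 100.0 : 89.3 : 39.8 : 7.1

Expanding (0.5284 + 0.4716)^5:
P(M) = 0.5284^5 = 0.041192
P(M+2) = 5 × 0.5284^4 × 0.4716^1 = 0.183821
P(M+4) = 10 × 0.5284^3 × 0.4716^2 = 0.328123
P(M+6) = 10 × 0.5284^2 × 0.4716^3 = 0.292851
P(M+8) = 5 × 0.5284^1 × 0.4716^4 = 0.130686
P(M+10) = 0.4716^5 = 0.023328
The M+4 peak is largest (0.328123); scaling to 100 gives 12.6 : 56.0 : 100.0 : 89.3 : 39.8 : 7.1.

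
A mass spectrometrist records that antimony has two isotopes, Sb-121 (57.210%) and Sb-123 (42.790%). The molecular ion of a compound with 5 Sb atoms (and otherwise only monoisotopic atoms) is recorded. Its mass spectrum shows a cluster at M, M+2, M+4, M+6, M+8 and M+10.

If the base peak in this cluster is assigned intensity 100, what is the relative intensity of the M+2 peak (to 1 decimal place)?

66.8

Term probabilities: M 0.0613, M+2 0.2292, M+4 0.3428, M+6 0.2564, M+8 0.0959, M+10 0.0143. Base peak = M+4.
P(M+4) = C(5,2) × 0.57210^3 × 0.42790^2 = 10 × 0.18724742 × 0.18309841 = 0.342847 (base)
P(M+2) = C(5,1) × 0.57210^4 × 0.42790^1 = 5 × 0.10712425 × 0.4279 = 0.229192
Relative intensity = 0.229192 / 0.342847 × 100 = 66.8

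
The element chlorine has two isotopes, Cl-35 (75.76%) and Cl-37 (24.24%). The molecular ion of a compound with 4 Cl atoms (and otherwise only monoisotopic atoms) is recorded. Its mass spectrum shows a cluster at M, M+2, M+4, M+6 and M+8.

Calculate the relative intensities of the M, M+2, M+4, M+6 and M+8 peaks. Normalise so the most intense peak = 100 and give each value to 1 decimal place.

Expanding (0.7576 + 0.2424)^4:
P(M) = 0.7576^4 = 0.329428
P(M+2) = 4 × 0.7576^3 × 0.2424^1 = 0.421612
P(M+4) = 6 × 0.7576^2 × 0.2424^2 = 0.202347
P(M+6) = 4 × 0.7576^1 × 0.2424^3 = 0.043162
P(M+8) = 0.2424^4 = 0.003452
The M+2 peak is largest (0.421612); scaling to 100 gives 78.1 : 100.0 : 48.0 : 10.2 : 0.8.

78.1 : 100.0 : 48.0 : 10.2 : 0.8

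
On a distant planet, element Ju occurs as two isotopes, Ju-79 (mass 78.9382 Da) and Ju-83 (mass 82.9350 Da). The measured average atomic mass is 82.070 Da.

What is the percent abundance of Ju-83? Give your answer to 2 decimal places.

With x = fraction of Ju-79 (so Ju-83 is 1 − x):
78.9382·x + 82.9350·(1 − x) = 82.070
(78.9382 − 82.9350)·x = 82.070 − 82.9350
x = -0.8650 / -3.9968 = 0.21642 → 21.64% Ju-79, 78.36% Ju-83.

78.36%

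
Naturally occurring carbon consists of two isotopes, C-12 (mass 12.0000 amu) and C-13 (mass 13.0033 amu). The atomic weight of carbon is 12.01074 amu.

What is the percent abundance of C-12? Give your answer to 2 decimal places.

98.93%

Writing the weighted mean with unknown fraction x of C-12:
12.0000·x + 13.0033·(1 − x) = 12.01074
(12.0000 − 13.0033)·x = 12.01074 − 13.0033
x = -0.99256 / -1.0033 = 0.98930 → 98.93% C-12, 1.07% C-13.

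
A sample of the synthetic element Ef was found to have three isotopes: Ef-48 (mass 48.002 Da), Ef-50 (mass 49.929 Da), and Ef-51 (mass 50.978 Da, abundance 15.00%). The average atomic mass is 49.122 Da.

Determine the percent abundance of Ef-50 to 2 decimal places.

34.96%

Let x and y be the fractions of Ef-48 and Ef-50. Then x + y = 1 − 0.1500 = 0.8500 and 48.002x + 49.929y = 49.122 − 0.1500×50.978 = 41.4753.
Substituting: 48.002x + 49.929(0.8500 − x) = 41.4753
(48.002 − 49.929)x = -0.96435  ⇒  x = 0.50044, y = 0.34956
Ef-48: 50.04%, Ef-50: 34.96%.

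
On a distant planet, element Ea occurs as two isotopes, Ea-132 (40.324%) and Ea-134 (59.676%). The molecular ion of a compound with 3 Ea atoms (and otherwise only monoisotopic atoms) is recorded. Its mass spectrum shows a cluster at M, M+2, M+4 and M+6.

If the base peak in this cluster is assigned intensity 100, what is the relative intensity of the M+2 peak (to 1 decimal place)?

(0.40324 + 0.59676)^3 gives M 0.0656, M+2 0.2911, M+4 0.4308, M+6 0.2125; the largest is M+4.
P(M+4) = C(3,2) × 0.40324^1 × 0.59676^2 = 3 × 0.40324 × 0.3561225 = 0.430809 (base)
P(M+2) = C(3,1) × 0.40324^2 × 0.59676^1 = 3 × 0.1626025 × 0.59676 = 0.291104
Relative intensity = 0.291104 / 0.430809 × 100 = 67.6

67.6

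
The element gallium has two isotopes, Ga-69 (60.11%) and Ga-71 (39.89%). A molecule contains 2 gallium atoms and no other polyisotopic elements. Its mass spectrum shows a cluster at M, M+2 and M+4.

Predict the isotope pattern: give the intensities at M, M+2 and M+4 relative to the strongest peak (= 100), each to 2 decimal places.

The 2 Ga atoms are independent, so intensities follow the terms of (0.6011 + 0.3989)^2.
P(M) = 0.6011^2 = 0.361321
P(M+2) = 2 × 0.6011^1 × 0.3989^1 = 0.479558
P(M+4) = 0.3989^2 = 0.159121
The M+2 peak is largest (0.479558); scaling to 100 gives 75.34 : 100.00 : 33.18.

75.34 : 100.00 : 33.18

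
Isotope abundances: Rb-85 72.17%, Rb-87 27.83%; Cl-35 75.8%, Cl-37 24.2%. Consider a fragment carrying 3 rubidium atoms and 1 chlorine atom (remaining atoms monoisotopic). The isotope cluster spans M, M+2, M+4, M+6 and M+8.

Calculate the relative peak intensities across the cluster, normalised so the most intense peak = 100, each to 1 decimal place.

67.7 : 100.0 : 55.2 : 13.5 : 1.2

Rubidium pattern (n=3): 0.37589809 : 0.43485841 : 0.16768892 : 0.02155458
Chlorine pattern (n=1): 0.7580 : 0.2420
Convolve the two distributions (both contribute in 2-u steps):
  M: 0.37589809×0.7580 = 0.284931
  M+2: 0.37589809×0.2420 + 0.43485841×0.7580 = 0.420590
  M+4: 0.43485841×0.2420 + 0.16768892×0.7580 = 0.232344
  M+6: 0.16768892×0.2420 + 0.02155458×0.7580 = 0.056919
  M+8: 0.02155458×0.2420 = 0.005216
Scale to base peak (0.420590) = 100: 67.7 : 100.0 : 55.2 : 13.5 : 1.2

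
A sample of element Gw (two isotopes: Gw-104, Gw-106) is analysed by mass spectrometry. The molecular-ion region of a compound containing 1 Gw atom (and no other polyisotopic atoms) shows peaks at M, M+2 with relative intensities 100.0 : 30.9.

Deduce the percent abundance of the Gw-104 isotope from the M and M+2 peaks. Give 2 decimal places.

76.39%

Let p = fractional abundance of Gw-104. I(M+2)/I(M) = [C(1,1)·p^0·(1−p)] / p^1 = 1·(1−p)/p = 30.9/100.0 = 0.3090
(1−p)/p = 0.3090/1 = 0.3090  ⇒  p = 1/(1 + 0.3090) = 0.7639
Gw-104: 76.39%, Gw-106: 23.61%.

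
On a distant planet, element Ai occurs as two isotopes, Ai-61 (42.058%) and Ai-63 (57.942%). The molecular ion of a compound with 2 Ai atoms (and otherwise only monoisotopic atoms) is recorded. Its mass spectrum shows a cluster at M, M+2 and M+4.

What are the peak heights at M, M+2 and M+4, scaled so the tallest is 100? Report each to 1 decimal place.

Expanding (0.42058 + 0.57942)^2:
P(M) = 0.42058^2 = 0.176888
P(M+2) = 2 × 0.42058^1 × 0.57942^1 = 0.487385
P(M+4) = 0.57942^2 = 0.335728
The M+2 peak is largest (0.487385); scaling to 100 gives 36.3 : 100.0 : 68.9.

36.3 : 100.0 : 68.9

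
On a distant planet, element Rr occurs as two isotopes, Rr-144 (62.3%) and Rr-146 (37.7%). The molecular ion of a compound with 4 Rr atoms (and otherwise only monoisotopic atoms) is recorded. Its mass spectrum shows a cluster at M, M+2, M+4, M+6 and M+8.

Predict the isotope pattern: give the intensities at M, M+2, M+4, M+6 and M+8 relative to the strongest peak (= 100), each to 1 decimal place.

41.3 : 100.0 : 90.8 : 36.6 : 5.5

Expanding (0.623 + 0.377)^4:
P(M) = 0.623^4 = 0.150644
P(M+2) = 4 × 0.623^3 × 0.377^1 = 0.364641
P(M+4) = 6 × 0.623^2 × 0.377^2 = 0.330986
P(M+6) = 4 × 0.623^1 × 0.377^3 = 0.133528
P(M+8) = 0.377^4 = 0.020201
The M+2 peak is largest (0.364641); scaling to 100 gives 41.3 : 100.0 : 90.8 : 36.6 : 5.5.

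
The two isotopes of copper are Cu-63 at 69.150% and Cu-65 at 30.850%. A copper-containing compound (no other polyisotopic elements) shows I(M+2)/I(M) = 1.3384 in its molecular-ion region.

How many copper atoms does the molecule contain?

3

The M+2/M ratio from n Cu atoms is n · q/p = n · 0.30850/0.69150.
n = 1.3384 × 0.69150/0.30850 = 3.00 ≈ 3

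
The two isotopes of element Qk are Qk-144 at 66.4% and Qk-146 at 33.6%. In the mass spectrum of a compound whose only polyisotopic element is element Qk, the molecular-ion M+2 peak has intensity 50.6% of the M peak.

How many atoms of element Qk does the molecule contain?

1

With n Qk atoms, P(M+2)/P(M) = C(n,1)·p^(n−1)q / p^n = n·q/p = n · 0.336/0.664.
n = 0.506 × 0.664/0.336 = 1.00 ≈ 1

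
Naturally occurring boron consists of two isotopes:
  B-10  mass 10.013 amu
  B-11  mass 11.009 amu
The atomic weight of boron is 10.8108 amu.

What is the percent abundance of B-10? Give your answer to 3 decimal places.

19.900%

Writing the weighted mean with unknown fraction x of B-10:
10.013·x + 11.009·(1 − x) = 10.8108
(10.013 − 11.009)·x = 10.8108 − 11.009
x = -0.1982 / -0.996 = 0.19900 → 19.900% B-10, 80.100% B-11.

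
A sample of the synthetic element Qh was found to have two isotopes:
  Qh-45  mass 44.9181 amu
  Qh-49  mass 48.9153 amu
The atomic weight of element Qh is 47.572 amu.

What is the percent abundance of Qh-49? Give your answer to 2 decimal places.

Writing the weighted mean with unknown fraction x of Qh-45:
44.9181·x + 48.9153·(1 − x) = 47.572
(44.9181 − 48.9153)·x = 47.572 − 48.9153
x = -1.3433 / -3.9972 = 0.33606 → 33.61% Qh-45, 66.39% Qh-49.

66.39%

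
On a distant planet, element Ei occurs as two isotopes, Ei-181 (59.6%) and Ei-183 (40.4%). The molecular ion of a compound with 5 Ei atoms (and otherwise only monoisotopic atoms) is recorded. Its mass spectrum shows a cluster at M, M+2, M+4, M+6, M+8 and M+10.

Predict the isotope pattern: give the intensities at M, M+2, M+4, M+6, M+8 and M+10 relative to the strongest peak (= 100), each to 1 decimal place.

21.8 : 73.8 : 100.0 : 67.8 : 23.0 : 3.1

The 5 Ei atoms are independent, so intensities follow the terms of (0.596 + 0.404)^5.
P(M) = 0.596^5 = 0.075202
P(M+2) = 5 × 0.596^4 × 0.404^1 = 0.254880
P(M+4) = 10 × 0.596^3 × 0.404^2 = 0.345543
P(M+6) = 10 × 0.596^2 × 0.404^3 = 0.234227
P(M+8) = 5 × 0.596^1 × 0.404^4 = 0.079386
P(M+10) = 0.404^5 = 0.010762
The M+4 peak is largest (0.345543); scaling to 100 gives 21.8 : 73.8 : 100.0 : 67.8 : 23.0 : 3.1.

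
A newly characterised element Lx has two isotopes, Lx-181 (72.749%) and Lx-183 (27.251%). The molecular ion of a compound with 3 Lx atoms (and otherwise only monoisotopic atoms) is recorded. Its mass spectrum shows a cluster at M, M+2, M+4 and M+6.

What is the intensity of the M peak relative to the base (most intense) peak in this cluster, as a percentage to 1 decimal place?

Term probabilities: M 0.3850, M+2 0.4327, M+4 0.1621, M+6 0.0202. Base peak = M+2.
P(M+2) = C(3,1) × 0.72749^2 × 0.27251^1 = 3 × 0.5292417 × 0.27251 = 0.432671 (base)
P(M) = C(3,0) × 0.72749^3 × 0.27251^0 = 1 × 0.38501804 × 1.0000 = 0.385018
Relative intensity = 0.385018 / 0.432671 × 100 = 89.0

89.0%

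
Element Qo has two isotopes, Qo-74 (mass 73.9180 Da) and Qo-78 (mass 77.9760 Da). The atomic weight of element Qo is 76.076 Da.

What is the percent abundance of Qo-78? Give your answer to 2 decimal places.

Let x be the fractional abundance of Qo-74; then Qo-78 has abundance 1 − x.
73.9180·x + 77.9760·(1 − x) = 76.076
(73.9180 − 77.9760)·x = 76.076 − 77.9760
x = -1.9000 / -4.0580 = 0.46821 → 46.82% Qo-74, 53.18% Qo-78.

53.18%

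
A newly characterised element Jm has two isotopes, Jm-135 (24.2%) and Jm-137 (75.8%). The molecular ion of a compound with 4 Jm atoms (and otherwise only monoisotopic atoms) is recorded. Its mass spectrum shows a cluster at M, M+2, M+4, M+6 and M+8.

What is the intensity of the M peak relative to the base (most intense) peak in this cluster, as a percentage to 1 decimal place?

0.8%

(0.242 + 0.758)^4 gives M 0.0034, M+2 0.0430, M+4 0.2019, M+6 0.4216, M+8 0.3301; the largest is M+6.
P(M+6) = C(4,3) × 0.242^1 × 0.758^3 = 4 × 0.2420 × 0.43551951 = 0.421583 (base)
P(M) = C(4,0) × 0.242^4 × 0.758^0 = 1 × 0.00342974 × 1.0000 = 0.003430
Relative intensity = 0.003430 / 0.421583 × 100 = 0.8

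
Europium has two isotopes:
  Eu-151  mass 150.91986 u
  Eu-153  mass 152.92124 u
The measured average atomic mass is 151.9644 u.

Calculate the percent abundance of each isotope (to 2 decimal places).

With x = fraction of Eu-151 (so Eu-153 is 1 − x):
150.91986·x + 152.92124·(1 − x) = 151.9644
(150.91986 − 152.92124)·x = 151.9644 − 152.92124
x = -0.95684 / -2.00138 = 0.47809 → 47.81% Eu-151, 52.19% Eu-153.

Eu-151: 47.81%, Eu-153: 52.19%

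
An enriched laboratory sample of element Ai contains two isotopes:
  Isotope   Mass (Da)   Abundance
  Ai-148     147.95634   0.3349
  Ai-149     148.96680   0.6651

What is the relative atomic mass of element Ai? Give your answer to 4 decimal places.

148.6284 Da

Average mass = Σ (abundance × isotope mass) = 0.3349 × 147.95634 + 0.6651 × 148.96680
= 49.550578 + 99.077819 = 148.628397 Da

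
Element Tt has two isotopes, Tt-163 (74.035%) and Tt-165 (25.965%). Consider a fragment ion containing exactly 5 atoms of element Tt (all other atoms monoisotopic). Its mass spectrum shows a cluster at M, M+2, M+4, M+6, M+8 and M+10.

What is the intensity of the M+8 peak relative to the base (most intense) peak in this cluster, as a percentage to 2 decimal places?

4.31%

Binomial terms of (0.74035 + 0.25965)^5: M 0.2224, M+2 0.3900, M+4 0.2736, M+6 0.0959, M+8 0.0168, M+10 0.0012 → M+2 is the base peak.
P(M+2) = C(5,1) × 0.74035^4 × 0.25965^1 = 5 × 0.30043348 × 0.25965 = 0.390038 (base)
P(M+8) = C(5,4) × 0.74035^1 × 0.25965^4 = 5 × 0.74035 × 0.0045452 = 0.016825
Relative intensity = 0.016825 / 0.390038 × 100 = 4.31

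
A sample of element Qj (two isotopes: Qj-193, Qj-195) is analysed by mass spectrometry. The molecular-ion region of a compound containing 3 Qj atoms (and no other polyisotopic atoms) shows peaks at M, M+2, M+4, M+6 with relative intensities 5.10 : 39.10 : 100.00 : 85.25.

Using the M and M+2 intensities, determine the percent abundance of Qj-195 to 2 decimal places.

71.88%

Write p for the Qj-193 fraction. I(M+2)/I(M) = [C(3,1)·p^2·(1−p)] / p^3 = 3·(1−p)/p = 39.10/5.10 = 7.6667
(1−p)/p = 7.6667/3 = 2.5556  ⇒  p = 1/(1 + 2.5556) = 0.2812
Qj-193: 28.12%, Qj-195: 71.88%.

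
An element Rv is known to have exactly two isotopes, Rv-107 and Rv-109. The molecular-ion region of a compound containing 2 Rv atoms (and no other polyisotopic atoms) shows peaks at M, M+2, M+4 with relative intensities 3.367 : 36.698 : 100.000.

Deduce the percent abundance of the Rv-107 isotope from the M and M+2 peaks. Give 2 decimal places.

If p is the fraction of Rv that is Rv-107, then I(M+2)/I(M) = [C(2,1)·p^1·(1−p)] / p^2 = 2·(1−p)/p = 36.698/3.367 = 10.8993
(1−p)/p = 10.8993/2 = 5.4497  ⇒  p = 1/(1 + 5.4497) = 0.1550
Rv-107: 15.50%, Rv-109: 84.50%.

15.50%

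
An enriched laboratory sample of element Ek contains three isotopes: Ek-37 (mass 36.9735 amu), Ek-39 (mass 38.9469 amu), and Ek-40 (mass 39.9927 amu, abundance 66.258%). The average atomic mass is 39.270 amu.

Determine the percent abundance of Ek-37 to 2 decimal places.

18.74%

The remaining 33.742% is split between Ek-37 (fraction x) and Ek-39 (fraction 0.33742 − x).
Substituting: 36.9735x + 38.9469(0.33742 − x) = 12.771636834
(36.9735 − 38.9469)x = -0.369826164  ⇒  x = 0.18741, y = 0.15001
Ek-37: 18.74%, Ek-39: 15.00%.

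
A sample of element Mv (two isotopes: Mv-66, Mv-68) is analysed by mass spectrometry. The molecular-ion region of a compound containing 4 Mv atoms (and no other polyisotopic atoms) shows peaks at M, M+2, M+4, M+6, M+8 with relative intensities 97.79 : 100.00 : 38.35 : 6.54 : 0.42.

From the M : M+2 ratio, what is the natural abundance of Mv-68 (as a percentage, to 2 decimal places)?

20.36%

Write p for the Mv-66 fraction. I(M+2)/I(M) = [C(4,1)·p^3·(1−p)] / p^4 = 4·(1−p)/p = 100.00/97.79 = 1.0226
(1−p)/p = 1.0226/4 = 0.2556  ⇒  p = 1/(1 + 0.2556) = 0.7964
Mv-66: 79.64%, Mv-68: 20.36%.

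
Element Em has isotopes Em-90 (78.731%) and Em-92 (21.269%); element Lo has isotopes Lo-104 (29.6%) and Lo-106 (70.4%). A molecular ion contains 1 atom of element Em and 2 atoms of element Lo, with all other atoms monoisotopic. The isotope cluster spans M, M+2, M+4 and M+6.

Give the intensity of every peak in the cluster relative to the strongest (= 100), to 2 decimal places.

Element Em pattern (n=1): 0.78731 : 0.21269
Element Lo pattern (n=2): 0.087616 : 0.416768 : 0.495616
Convolve the two distributions (both contribute in 2-u steps):
  M: 0.78731×0.087616 = 0.068981
  M+2: 0.78731×0.416768 + 0.21269×0.087616 = 0.346761
  M+4: 0.78731×0.495616 + 0.21269×0.416768 = 0.478846
  M+6: 0.21269×0.495616 = 0.105413
Scale to base peak (0.478846) = 100: 14.41 : 72.42 : 100.00 : 22.01

14.41 : 72.42 : 100.00 : 22.01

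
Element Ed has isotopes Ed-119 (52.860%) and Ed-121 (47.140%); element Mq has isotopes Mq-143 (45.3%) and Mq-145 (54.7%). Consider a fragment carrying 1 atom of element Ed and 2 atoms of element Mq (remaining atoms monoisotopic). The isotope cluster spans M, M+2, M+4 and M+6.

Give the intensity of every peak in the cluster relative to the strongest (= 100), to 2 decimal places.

27.69 : 91.56 : 100.00 : 36.00

Element Ed pattern (n=1): 0.5286 : 0.4714
Element Mq pattern (n=2): 0.205209 : 0.495582 : 0.299209
Convolve the two distributions (both contribute in 2-u steps):
  M: 0.5286×0.205209 = 0.108473
  M+2: 0.5286×0.495582 + 0.4714×0.205209 = 0.358700
  M+4: 0.5286×0.299209 + 0.4714×0.495582 = 0.391779
  M+6: 0.4714×0.299209 = 0.141047
Scale to base peak (0.391779) = 100: 27.69 : 91.56 : 100.00 : 36.00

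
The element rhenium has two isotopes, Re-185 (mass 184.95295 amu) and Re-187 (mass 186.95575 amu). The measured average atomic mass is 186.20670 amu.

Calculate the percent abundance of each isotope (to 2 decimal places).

Writing the weighted mean with unknown fraction x of Re-185:
184.95295·x + 186.95575·(1 − x) = 186.20670
(184.95295 − 186.95575)·x = 186.20670 − 186.95575
x = -0.74905 / -2.00280 = 0.37400 → 37.40% Re-185, 62.60% Re-187.

Re-185: 37.40%, Re-187: 62.60%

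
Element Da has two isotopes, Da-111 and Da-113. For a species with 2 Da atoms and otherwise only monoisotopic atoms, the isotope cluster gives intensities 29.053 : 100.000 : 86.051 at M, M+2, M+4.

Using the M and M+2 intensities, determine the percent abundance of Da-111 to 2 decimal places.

If p is the fraction of Da that is Da-111, then I(M+2)/I(M) = [C(2,1)·p^1·(1−p)] / p^2 = 2·(1−p)/p = 100.000/29.053 = 3.4420
(1−p)/p = 3.4420/2 = 1.7210  ⇒  p = 1/(1 + 1.7210) = 0.3675
Da-111: 36.75%, Da-113: 63.25%.

36.75%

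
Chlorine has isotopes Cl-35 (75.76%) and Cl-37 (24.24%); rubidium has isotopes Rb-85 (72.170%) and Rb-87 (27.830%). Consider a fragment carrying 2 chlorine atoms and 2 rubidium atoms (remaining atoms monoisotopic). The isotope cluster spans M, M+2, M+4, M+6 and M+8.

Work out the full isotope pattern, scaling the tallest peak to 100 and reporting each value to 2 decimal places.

70.86 : 100.00 : 52.77 : 12.34 : 1.08

Chlorine pattern (n=2): 0.57395776 : 0.36728448 : 0.05875776
Rubidium pattern (n=2): 0.52085089 : 0.40169822 : 0.07745089
Convolve the two distributions (both contribute in 2-u steps):
  M: 0.57395776×0.52085089 = 0.298946
  M+2: 0.57395776×0.40169822 + 0.36728448×0.52085089 = 0.421858
  M+4: 0.57395776×0.07745089 + 0.36728448×0.40169822 + 0.05875776×0.52085089 = 0.222595
  M+6: 0.36728448×0.07745089 + 0.05875776×0.40169822 = 0.052049
  M+8: 0.05875776×0.07745089 = 0.004551
Scale to base peak (0.421858) = 100: 70.86 : 100.00 : 52.77 : 12.34 : 1.08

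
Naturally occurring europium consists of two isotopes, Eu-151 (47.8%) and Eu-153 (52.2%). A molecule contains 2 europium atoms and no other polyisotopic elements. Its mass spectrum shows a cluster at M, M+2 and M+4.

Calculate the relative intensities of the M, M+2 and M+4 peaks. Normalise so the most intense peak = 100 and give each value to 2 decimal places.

Expanding (0.478 + 0.522)^2:
P(M) = 0.478^2 = 0.228484
P(M+2) = 2 × 0.478^1 × 0.522^1 = 0.499032
P(M+4) = 0.522^2 = 0.272484
The M+2 peak is largest (0.499032); scaling to 100 gives 45.79 : 100.00 : 54.60.

45.79 : 100.00 : 54.60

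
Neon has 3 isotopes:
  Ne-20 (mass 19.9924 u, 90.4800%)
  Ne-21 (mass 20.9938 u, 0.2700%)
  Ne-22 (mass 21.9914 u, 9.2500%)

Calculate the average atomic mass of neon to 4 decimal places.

Ar = Σ fᵢ·mᵢ = 0.904800 × 19.9924 + 0.002700 × 20.9938 + 0.092500 × 21.9914
= 18.08912 + 0.05668 + 2.03420 = 20.18000 u

20.1800 u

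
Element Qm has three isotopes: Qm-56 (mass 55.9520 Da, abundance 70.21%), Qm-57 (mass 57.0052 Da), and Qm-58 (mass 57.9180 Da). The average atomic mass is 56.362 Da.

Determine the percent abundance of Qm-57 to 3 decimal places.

19.245%

The remaining 29.79% is split between Qm-57 (fraction x) and Qm-58 (fraction 0.2979 − x).
Substituting: 57.0052x + 57.9180(0.2979 − x) = 17.0781008
(57.0052 − 57.9180)x = -0.1756714  ⇒  x = 0.19245, y = 0.10545
Qm-57: 19.245%, Qm-58: 10.545%.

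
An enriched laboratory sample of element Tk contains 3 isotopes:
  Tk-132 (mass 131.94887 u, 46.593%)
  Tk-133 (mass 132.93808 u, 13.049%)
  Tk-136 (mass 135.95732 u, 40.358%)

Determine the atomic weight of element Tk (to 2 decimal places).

Weight each isotope mass by its fractional abundance: 0.46593 × 131.94887 + 0.13049 × 132.93808 + 0.40358 × 135.95732
= 61.478937 + 17.347090 + 54.869655 = 133.695682 u

133.70 u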